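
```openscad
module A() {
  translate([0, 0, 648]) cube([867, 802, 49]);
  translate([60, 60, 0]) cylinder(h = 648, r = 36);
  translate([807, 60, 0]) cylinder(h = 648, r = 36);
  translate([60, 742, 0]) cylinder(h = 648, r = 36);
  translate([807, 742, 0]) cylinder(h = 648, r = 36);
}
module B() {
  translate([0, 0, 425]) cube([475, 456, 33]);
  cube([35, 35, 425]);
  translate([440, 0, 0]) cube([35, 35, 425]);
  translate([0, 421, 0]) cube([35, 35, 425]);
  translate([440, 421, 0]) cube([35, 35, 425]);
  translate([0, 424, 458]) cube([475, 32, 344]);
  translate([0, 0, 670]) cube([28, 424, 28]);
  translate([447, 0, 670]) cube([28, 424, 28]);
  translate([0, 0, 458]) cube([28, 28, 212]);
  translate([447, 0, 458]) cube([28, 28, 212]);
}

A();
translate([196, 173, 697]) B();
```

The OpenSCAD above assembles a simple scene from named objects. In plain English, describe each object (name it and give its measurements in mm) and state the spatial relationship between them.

A is a rectangular dining table. The top is 867×802×49 mm with its upper surface at z = 697 mm. It stands on four round legs of 72 mm diameter, each leg's bounding box inset 24 mm from the nearest pair of top edges, running from the floor to the underside of the top.

B is a chair. The seat is a 475×456×33 mm slab with its top at z = 458 mm, on four 35×35 mm corner legs (flush with the seat edges, standing on z = 0). A flat backrest 32 mm thick, 344 mm tall, spans the full seat width and rises from the seat top along its +y edge, rear face flush with the rear of the seat. Two armrests of 28×28 mm section run along each side from the seat's front edge to the front of the backrest, top faces 240 mm above the seat top and outer faces flush with the seat's x-edges; a 28×28 mm post under the front of each armrest stands on the seat at the front corner.

The chair is on top of the table, centred.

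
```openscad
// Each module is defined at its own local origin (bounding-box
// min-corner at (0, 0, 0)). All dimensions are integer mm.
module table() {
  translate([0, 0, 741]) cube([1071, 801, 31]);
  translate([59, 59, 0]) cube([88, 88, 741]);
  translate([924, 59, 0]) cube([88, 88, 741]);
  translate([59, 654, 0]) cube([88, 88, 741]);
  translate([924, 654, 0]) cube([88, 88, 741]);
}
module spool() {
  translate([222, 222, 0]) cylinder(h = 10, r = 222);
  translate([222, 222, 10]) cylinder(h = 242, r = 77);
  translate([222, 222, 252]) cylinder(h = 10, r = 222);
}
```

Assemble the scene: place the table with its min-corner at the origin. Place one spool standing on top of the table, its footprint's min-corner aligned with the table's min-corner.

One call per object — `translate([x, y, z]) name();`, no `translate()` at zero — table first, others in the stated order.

table();
translate([0, 0, 772]) spool();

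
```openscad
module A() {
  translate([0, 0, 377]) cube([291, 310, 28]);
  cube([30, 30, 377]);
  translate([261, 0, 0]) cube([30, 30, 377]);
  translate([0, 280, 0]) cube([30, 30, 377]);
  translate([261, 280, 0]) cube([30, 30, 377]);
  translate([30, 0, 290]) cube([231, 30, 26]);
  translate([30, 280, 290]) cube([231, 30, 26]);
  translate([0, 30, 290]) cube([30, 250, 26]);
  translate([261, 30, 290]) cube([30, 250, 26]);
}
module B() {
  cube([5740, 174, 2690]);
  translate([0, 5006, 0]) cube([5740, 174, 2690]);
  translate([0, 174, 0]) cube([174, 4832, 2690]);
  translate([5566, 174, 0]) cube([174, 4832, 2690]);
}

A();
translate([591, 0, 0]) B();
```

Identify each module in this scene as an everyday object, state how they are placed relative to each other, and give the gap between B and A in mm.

A is a stool. B is a house frame. The house frame is on the floor beside the stool on its +x side. The gap between the house frame and the stool is 300 mm.

The house frame's nearest face is 300 mm from the stool's +x face.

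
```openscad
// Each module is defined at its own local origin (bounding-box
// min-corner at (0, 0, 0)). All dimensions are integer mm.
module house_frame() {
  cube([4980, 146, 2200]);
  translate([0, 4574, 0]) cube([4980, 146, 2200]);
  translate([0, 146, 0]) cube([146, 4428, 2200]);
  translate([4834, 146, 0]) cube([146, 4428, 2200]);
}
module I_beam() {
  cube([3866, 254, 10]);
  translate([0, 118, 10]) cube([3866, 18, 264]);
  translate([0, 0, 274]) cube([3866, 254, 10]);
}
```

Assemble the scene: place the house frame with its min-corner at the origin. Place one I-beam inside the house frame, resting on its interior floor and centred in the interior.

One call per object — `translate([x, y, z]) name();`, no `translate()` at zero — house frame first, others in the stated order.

house_frame();
translate([557, 2233, 0]) I_beam();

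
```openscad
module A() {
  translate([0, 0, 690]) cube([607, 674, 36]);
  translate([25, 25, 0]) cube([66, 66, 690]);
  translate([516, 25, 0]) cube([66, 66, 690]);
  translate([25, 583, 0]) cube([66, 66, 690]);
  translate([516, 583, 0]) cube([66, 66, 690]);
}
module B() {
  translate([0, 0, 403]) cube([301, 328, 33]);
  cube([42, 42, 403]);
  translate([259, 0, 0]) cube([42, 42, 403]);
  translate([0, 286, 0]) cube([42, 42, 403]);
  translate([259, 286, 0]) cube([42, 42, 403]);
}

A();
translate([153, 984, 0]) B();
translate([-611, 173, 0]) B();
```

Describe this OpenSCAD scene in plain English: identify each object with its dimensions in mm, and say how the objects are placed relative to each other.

A is a table: top 607 mm (x) × 674 mm (y), 36 mm thick, upper face at z = 726 mm, on four 66×66 mm square legs, each inset 25 mm from the nearest pair of top edges, running from z = 0 to the bottom of the top.

B is a four-legged stool. The seat is 301×328 mm, 33 mm thick, top at z = 436 mm. It stands on four square legs, each 42×42 mm in cross-section, from z = 0 to the seat underside, each flush with a corner of the seat.

Two stools sit around the table at the +y, −x sides.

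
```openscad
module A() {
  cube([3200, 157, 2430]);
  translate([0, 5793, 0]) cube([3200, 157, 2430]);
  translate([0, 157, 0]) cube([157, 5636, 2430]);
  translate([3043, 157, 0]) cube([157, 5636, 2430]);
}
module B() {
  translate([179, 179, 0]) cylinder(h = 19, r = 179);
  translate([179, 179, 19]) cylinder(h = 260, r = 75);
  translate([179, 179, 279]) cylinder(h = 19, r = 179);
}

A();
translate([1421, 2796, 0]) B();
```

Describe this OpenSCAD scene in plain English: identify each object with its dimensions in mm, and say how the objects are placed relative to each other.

A is a box-shaped house frame (walls only): outside footprint 3200×5950 mm, wall height 2430 mm, wall thickness 157 mm. The two y-facing walls run the full x-width; the two x-facing walls fit between the inner faces of the y-facing walls.

B is a spool: two coaxial disc flanges of radius 179 mm and thickness 19 mm, joined by a core cylinder of radius 75 mm and height 260 mm. The lower flange rests on z = 0 and the three cylinders share a vertical axis.

The spool sits inside the house frame, centred.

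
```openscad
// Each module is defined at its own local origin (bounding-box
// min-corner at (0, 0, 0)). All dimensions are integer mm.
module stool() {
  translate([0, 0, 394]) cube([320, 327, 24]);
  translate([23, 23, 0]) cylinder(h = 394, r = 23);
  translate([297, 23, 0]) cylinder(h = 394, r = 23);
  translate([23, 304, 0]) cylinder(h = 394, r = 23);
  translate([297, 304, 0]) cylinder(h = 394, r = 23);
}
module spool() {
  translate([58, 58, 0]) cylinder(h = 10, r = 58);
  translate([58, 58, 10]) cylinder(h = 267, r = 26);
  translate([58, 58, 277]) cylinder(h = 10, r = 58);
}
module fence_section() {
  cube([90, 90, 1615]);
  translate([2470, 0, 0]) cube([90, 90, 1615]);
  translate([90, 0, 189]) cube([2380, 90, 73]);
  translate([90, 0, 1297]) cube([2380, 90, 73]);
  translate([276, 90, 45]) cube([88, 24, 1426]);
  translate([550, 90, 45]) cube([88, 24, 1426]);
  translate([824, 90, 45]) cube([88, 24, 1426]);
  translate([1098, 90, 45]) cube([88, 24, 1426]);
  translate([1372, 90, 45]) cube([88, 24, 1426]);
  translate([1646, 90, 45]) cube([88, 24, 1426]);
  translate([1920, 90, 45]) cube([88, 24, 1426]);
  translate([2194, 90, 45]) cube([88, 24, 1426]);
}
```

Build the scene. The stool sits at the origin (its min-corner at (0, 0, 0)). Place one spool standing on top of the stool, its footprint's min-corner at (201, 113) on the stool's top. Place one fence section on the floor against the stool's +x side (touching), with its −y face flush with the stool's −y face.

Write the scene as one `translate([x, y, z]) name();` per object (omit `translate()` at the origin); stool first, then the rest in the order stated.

stool();
translate([201, 113, 418]) spool();
translate([320, 0, 0]) fence_section();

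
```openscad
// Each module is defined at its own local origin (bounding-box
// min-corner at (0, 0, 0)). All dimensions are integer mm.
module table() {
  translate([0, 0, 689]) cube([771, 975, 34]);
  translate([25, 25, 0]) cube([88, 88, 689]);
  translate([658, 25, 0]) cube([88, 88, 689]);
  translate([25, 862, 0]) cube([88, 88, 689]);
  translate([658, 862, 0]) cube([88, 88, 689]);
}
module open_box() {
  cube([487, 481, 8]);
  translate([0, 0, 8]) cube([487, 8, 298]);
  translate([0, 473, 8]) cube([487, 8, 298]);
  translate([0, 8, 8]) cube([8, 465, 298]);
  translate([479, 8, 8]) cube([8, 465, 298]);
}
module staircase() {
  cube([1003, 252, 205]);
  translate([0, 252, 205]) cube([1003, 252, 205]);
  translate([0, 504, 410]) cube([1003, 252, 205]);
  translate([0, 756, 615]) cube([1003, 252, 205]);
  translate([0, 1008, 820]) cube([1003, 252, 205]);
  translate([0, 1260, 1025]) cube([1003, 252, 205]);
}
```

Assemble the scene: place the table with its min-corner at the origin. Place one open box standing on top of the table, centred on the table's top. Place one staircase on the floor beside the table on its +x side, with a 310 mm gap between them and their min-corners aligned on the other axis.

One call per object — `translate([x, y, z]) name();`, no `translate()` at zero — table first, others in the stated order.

table();
translate([142, 247, 723]) open_box();
translate([1081, 0, 0]) staircase();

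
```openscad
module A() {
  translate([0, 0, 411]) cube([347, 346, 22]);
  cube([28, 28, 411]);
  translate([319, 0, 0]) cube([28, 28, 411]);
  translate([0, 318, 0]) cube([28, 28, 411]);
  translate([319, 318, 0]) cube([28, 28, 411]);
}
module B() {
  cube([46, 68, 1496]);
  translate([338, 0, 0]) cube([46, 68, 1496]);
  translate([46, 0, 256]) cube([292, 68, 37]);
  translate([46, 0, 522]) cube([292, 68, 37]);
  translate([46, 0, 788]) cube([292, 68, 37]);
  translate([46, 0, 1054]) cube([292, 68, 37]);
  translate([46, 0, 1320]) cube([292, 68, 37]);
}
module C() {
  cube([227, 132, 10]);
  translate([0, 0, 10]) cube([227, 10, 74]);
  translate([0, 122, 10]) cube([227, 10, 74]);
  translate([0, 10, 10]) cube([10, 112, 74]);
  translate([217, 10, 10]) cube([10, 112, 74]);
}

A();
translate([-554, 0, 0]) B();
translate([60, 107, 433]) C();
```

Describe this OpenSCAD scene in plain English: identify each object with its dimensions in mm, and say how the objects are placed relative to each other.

A is a four-legged stool. The seat is 347×346 mm, 22 mm thick, top at z = 433 mm. It stands on four square legs, each 28×28 mm in cross-section, from z = 0 to the seat underside, each flush with a corner of the seat.

B is a wooden ladder with two side rails of 46×68 mm section and 1496 mm height, set 384 mm apart overall. Between them run 5 rectangular rungs (68 mm deep, 37 mm thick), front faces flush with the rails' −y face. The bottom of the first rung is 256 mm above the floor and each subsequent rung is 266 mm higher than the one below.

C is an open-topped rectangular box: outside dimensions 227×132×84 mm, with a uniform wall and base thickness of 10 mm. The base is a full 227×132 slab on the floor; four walls sit on top of the base. The front and back walls (the −y and +y sides) span the full width; the two side walls fit between them.

The ladder is on the floor beside the stool on its −x side. The open box is on top of the stool, centred.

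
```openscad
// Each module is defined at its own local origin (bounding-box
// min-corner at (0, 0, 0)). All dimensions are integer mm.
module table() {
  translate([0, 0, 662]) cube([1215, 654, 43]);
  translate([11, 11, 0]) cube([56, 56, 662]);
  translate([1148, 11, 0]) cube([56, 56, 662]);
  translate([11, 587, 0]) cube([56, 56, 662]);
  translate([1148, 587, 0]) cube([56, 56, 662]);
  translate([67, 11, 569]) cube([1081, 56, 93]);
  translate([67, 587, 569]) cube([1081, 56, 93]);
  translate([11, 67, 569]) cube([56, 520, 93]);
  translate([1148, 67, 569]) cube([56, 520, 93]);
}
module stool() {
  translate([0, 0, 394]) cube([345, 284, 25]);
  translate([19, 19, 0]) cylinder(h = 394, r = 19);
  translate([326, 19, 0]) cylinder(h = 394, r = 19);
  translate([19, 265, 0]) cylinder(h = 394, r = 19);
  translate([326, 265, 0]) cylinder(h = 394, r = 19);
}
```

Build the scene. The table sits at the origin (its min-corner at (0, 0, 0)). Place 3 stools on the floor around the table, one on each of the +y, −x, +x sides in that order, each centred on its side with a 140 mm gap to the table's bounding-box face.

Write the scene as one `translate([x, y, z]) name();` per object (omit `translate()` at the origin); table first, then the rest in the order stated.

table();
translate([435, 794, 0]) stool();
translate([-485, 185, 0]) stool();
translate([1355, 185, 0]) stool();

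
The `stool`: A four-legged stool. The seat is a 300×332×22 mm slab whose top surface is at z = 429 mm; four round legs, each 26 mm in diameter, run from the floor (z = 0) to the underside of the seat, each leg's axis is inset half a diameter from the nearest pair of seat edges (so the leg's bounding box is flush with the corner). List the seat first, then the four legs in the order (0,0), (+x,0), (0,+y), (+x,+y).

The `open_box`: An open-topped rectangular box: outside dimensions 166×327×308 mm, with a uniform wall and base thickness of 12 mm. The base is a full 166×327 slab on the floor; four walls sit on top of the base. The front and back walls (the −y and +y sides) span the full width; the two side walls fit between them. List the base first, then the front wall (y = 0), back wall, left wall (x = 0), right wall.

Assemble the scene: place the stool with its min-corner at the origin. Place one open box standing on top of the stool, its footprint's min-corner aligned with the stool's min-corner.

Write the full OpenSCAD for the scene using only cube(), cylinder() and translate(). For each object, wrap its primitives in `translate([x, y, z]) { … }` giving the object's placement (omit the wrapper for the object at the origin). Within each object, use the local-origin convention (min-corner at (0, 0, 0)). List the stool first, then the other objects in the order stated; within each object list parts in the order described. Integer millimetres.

translate([0, 0, 407]) cube([300, 332, 22]);
translate([13, 13, 0]) cylinder(h = 407, r = 13);
translate([287, 13, 0]) cylinder(h = 407, r = 13);
translate([13, 319, 0]) cylinder(h = 407, r = 13);
translate([287, 319, 0]) cylinder(h = 407, r = 13);
translate([0, 0, 429]) {
  cube([166, 327, 12]);
  translate([0, 0, 12]) cube([166, 12, 296]);
  translate([0, 315, 12]) cube([166, 12, 296]);
  translate([0, 12, 12]) cube([12, 303, 296]);
  translate([154, 12, 12]) cube([12, 303, 296]);
}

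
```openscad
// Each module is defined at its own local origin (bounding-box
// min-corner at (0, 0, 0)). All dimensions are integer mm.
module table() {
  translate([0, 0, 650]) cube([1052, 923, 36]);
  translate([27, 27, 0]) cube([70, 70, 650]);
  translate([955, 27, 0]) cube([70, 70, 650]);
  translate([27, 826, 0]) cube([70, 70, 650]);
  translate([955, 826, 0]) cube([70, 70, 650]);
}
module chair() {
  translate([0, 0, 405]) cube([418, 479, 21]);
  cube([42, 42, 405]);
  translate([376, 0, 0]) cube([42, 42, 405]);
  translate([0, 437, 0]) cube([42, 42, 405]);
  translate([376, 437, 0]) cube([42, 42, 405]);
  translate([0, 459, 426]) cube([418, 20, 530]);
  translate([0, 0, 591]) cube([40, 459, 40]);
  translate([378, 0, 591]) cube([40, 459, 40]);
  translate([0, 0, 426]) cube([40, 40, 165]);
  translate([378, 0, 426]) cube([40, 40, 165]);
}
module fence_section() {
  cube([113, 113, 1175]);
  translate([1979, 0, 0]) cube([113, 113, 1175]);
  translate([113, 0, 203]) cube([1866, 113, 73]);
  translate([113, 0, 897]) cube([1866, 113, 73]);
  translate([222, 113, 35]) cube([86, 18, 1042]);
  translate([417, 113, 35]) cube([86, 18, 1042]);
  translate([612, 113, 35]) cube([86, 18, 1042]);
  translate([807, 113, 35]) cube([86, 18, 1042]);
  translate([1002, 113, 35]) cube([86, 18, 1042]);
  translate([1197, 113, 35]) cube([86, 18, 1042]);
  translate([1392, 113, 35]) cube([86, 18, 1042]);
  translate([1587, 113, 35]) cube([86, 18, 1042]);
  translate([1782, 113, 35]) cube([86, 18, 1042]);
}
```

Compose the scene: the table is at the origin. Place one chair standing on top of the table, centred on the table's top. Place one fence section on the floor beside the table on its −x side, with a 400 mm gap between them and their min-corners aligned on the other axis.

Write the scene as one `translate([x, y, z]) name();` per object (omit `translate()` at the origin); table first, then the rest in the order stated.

table();
translate([317, 222, 686]) chair();
translate([-2492, 0, 0]) fence_section();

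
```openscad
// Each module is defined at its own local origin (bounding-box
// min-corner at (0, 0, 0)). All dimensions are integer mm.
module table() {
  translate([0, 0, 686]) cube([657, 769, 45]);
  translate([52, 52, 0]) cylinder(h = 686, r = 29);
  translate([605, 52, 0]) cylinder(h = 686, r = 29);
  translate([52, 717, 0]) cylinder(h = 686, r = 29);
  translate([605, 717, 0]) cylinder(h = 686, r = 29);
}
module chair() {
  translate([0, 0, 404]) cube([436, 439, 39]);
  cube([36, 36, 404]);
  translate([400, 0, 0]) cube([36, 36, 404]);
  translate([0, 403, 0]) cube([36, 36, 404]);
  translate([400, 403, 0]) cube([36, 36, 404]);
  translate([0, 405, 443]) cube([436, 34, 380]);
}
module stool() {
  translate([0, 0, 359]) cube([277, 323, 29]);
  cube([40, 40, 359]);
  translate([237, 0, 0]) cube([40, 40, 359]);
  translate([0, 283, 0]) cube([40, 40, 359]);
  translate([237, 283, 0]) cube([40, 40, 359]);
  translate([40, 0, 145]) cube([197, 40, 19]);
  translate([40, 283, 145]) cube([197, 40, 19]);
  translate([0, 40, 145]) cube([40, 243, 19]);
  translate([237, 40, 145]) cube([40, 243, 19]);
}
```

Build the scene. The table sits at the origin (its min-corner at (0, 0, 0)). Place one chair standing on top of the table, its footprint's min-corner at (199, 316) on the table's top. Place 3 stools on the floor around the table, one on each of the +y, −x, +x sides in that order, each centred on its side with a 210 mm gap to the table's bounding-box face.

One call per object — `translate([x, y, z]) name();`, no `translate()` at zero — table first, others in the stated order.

table();
translate([199, 316, 731]) chair();
translate([190, 979, 0]) stool();
translate([-487, 223, 0]) stool();
translate([867, 223, 0]) stool();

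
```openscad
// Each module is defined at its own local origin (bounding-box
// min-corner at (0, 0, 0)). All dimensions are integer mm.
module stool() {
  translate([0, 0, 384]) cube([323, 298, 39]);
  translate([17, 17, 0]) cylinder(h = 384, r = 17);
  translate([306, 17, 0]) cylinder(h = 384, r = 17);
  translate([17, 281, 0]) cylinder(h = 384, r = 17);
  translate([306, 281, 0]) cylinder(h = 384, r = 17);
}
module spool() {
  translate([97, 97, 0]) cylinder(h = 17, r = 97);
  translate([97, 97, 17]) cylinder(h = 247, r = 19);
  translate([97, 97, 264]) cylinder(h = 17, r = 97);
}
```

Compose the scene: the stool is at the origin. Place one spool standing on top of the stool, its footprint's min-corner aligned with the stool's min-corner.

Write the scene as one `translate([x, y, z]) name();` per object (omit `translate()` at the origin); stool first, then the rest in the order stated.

stool();
translate([0, 0, 423]) spool();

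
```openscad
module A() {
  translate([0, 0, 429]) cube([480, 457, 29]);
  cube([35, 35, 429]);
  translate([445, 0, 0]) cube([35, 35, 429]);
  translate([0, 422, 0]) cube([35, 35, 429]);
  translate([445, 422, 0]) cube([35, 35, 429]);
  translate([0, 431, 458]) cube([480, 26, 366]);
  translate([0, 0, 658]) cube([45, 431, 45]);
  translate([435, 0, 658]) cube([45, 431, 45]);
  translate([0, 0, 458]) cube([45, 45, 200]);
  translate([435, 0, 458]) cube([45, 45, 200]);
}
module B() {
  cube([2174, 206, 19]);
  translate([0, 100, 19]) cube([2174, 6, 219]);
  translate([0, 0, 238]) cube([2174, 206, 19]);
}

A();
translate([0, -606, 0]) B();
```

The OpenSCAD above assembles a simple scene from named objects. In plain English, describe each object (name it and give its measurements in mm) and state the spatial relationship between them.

A is a chair: 480×457 mm seat, 29 mm thick, top at z = 458 mm, on four 35 mm square corner legs flush with the seat edges. A 26 mm thick backrest slab spans the full seat width, extending 366 mm above the seat top, its back face flush with the seat's +y edge. Two armrests of 45×45 mm section run along each side from the seat's front edge to the front of the backrest, top faces 245 mm above the seat top and outer faces flush with the seat's x-edges; a 45×45 mm post under the front of each armrest stands on the seat at the front corner.

B is an I-beam lying along x, 2174 mm long. Overall section height 257 mm. Two flanges 206 mm wide (y) and 19 mm thick, one on the floor and one at the top; a web 6 mm thick runs between them, centred on the flange width.

The I-beam is on the floor beside the chair on its −y side.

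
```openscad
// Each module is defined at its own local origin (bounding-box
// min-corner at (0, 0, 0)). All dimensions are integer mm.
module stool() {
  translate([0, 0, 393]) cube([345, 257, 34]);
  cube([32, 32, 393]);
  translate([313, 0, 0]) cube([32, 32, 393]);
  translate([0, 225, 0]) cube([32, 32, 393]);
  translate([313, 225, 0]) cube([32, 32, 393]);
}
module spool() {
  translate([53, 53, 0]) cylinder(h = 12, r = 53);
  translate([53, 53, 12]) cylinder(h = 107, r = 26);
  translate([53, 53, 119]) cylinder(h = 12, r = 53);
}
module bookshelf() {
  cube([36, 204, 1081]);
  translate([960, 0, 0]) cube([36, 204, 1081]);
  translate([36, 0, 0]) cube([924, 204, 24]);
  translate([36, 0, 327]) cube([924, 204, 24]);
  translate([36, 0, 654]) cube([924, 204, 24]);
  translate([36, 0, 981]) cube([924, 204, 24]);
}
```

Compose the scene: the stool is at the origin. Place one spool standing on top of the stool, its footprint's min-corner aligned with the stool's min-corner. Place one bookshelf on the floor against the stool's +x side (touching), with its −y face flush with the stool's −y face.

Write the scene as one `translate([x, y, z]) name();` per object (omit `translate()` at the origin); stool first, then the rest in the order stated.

stool();
translate([0, 0, 427]) spool();
translate([345, 0, 0]) bookshelf();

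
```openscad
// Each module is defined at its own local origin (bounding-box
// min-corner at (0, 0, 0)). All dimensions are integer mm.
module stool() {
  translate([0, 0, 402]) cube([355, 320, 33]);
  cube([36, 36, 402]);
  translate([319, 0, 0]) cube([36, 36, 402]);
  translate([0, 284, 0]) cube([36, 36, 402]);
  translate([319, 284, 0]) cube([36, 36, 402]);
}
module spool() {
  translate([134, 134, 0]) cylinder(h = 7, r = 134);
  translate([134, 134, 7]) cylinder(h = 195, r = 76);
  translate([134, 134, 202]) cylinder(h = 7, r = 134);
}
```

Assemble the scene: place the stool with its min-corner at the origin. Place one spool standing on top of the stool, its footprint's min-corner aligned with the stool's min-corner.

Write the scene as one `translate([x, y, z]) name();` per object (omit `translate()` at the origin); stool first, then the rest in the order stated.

stool();
translate([0, 0, 435]) spool();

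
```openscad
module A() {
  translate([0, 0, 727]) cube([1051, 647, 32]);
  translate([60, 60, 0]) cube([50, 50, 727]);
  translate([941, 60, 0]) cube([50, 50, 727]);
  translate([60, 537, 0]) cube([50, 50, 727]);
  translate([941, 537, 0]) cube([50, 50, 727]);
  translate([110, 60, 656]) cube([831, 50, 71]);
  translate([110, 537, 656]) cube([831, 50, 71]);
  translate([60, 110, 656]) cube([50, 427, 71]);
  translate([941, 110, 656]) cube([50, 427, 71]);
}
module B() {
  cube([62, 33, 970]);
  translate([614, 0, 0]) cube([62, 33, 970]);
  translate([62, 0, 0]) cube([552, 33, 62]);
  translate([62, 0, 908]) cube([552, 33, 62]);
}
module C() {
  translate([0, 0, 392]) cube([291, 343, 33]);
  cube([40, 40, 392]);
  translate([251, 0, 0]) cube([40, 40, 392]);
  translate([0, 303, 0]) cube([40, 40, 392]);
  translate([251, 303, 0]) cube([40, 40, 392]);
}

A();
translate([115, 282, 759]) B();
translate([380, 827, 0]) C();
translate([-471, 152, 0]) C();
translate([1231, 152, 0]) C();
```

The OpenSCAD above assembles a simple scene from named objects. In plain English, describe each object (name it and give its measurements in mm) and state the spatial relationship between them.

A is a rectangular dining table. The top is 1051×647×32 mm with its upper surface at z = 759 mm. It stands on four 50×50 mm square legs, each inset 60 mm from the nearest pair of top edges, running from the floor to the underside of the top. Four apron rails, 50 mm thick and 71 mm tall, run between adjacent legs with their top edges flush with the underside of the top and their outer faces flush with the legs' outer faces.

B is a rectangular picture frame lying in the x–z plane (depth along y). The opening is 552 mm wide (x) by 846 mm tall (z), surrounded by a border 62 mm wide on all four sides. The frame is 33 mm deep and is made of two full-height vertical stiles with two horizontal rails fitted between them.

C is a four-legged stool. The seat is a 291×343×33 mm slab whose top surface is at z = 425 mm; four square legs, each 40×40 mm in cross-section, run from the floor (z = 0) to the underside of the seat, each flush with a corner of the seat.

The picture frame is on top of the table. Three stools sit around the table at the +y, −x, +x sides.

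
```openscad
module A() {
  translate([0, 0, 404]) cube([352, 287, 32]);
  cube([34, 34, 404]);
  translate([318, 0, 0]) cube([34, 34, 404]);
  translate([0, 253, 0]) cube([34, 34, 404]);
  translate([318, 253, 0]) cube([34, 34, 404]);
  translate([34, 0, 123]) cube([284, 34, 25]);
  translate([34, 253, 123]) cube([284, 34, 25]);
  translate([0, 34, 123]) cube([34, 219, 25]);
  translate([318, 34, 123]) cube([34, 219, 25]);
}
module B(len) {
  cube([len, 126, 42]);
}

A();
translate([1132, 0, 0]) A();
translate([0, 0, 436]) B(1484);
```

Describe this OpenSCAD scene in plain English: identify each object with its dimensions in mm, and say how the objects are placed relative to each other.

A is a simple wooden stool: a rectangular seat 352 mm (x) by 287 mm (y), 32 mm thick, top face at z = 436 mm, on four square legs, each 34×34 mm in cross-section. The legs rest on z = 0, each flush with a corner of the seat. Four stretchers, 34 mm wide and 25 mm tall, connect adjacent legs with their undersides at z = 123 mm, each running between the inner faces of the legs it joins and aligned with the legs' outer faces on the other axis.

B is a rectangular beam 1484 mm long (x), 126 mm deep (y), 42 mm thick (z).

The beam spans the tops of two stools placed 780 mm apart, resting at z = 436 mm.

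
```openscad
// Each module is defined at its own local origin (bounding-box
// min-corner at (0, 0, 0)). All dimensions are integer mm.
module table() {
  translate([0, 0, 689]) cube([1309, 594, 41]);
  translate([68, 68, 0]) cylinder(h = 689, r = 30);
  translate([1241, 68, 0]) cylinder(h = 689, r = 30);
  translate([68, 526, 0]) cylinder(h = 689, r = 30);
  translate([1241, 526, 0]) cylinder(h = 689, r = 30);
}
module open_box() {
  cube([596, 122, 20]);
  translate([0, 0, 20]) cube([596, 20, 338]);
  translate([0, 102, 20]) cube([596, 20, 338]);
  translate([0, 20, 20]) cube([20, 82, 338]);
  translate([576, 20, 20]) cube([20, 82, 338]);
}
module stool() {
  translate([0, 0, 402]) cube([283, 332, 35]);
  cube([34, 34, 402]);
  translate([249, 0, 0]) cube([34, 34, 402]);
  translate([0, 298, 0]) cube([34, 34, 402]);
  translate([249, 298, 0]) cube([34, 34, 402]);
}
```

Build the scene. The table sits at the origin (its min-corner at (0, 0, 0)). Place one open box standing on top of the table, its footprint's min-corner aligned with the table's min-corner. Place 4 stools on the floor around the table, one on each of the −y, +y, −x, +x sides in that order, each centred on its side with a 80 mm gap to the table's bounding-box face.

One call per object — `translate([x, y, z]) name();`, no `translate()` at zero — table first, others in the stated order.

table();
translate([0, 0, 730]) open_box();
translate([513, -412, 0]) stool();
translate([513, 674, 0]) stool();
translate([-363, 131, 0]) stool();
translate([1389, 131, 0]) stool();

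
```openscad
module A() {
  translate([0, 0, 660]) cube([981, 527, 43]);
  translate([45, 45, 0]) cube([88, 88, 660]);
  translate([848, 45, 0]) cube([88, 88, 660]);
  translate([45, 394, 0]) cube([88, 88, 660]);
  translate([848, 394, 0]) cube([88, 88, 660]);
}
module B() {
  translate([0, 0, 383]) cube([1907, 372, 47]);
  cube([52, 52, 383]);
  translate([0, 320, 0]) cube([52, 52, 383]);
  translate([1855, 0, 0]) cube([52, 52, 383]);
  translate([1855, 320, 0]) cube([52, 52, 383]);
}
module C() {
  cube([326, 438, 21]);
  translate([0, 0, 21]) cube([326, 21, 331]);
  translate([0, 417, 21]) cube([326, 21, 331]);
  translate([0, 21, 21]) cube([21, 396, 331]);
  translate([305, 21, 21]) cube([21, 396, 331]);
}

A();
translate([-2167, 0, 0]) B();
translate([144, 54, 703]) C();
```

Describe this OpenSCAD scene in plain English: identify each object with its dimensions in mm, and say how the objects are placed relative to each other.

A is a table: top 981 mm (x) × 527 mm (y), 43 mm thick, upper face at z = 703 mm, on four 88×88 mm square legs, each inset 45 mm from the nearest pair of top edges, running from z = 0 to the bottom of the top.

B is a bench: a 1907×372 mm seat slab, 47 mm thick, top at z = 430 mm, on four 52×52 mm square legs flush with the seat corners and standing on z = 0.

C is an open-topped rectangular box: outside dimensions 326×438×352 mm, with a uniform wall and base thickness of 21 mm. The base is a full 326×438 slab on the floor; four walls sit on top of the base. The front and back walls (the −y and +y sides) span the full width; the two side walls fit between them.

The bench is on the floor beside the table on its −x side. The open box is on top of the table.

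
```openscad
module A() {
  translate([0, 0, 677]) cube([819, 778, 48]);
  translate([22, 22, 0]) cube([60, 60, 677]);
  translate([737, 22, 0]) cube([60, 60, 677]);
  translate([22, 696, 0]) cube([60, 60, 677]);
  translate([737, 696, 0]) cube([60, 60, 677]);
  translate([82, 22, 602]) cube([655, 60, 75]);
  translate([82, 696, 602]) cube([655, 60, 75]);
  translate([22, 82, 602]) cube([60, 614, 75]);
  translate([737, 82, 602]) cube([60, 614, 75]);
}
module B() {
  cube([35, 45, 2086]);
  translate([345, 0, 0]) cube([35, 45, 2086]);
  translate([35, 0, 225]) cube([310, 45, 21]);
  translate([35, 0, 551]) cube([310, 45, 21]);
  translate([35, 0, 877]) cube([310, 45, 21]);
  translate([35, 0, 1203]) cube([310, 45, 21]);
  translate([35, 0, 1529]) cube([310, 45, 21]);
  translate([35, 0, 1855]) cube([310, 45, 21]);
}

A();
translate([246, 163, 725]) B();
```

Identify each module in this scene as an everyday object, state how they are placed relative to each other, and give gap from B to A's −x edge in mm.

A is a table. B is a ladder. The ladder is on top of the table. The gap from the ladder to the table's −x edge is 246 mm.

The ladder's min-x is at 246; the table's min-x is 0; gap = 246 mm.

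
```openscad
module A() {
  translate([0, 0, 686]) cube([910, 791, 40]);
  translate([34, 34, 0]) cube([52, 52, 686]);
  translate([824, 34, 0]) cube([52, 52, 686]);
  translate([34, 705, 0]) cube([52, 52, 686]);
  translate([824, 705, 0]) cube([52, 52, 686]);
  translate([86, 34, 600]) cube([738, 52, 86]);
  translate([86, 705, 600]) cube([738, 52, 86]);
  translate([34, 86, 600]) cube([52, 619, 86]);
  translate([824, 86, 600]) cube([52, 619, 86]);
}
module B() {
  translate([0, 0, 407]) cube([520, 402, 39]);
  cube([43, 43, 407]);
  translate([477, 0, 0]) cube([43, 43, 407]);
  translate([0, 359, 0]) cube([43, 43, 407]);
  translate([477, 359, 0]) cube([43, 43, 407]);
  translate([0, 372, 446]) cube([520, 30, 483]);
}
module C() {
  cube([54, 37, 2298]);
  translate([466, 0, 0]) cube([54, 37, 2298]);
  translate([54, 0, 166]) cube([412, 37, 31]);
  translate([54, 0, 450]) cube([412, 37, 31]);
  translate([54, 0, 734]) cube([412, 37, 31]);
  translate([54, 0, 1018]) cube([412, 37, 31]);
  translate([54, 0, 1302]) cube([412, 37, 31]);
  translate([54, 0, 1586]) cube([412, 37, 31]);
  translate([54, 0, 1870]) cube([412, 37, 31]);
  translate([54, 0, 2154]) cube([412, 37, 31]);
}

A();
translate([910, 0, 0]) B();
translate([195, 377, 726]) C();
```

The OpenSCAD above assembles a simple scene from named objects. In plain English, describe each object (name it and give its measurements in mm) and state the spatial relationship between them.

A is a table: top 910 mm (x) × 791 mm (y), 40 mm thick, upper face at z = 726 mm, on four 52×52 mm square legs, each inset 34 mm from the nearest pair of top edges, running from z = 0 to the bottom of the top. Four apron rails, 52 mm thick and 86 mm tall, run between adjacent legs with their top edges flush with the underside of the top and their outer faces flush with the legs' outer faces.

B is a chair: 520×402 mm seat, 39 mm thick, top at z = 446 mm, on four 43 mm square corner legs flush with the seat edges. A 30 mm thick backrest slab spans the full seat width, extending 483 mm above the seat top, its back face flush with the seat's +y edge.

C is a wooden ladder with two side rails of 54×37 mm section and 2298 mm height, set 520 mm apart overall. Between them run 8 rectangular rungs (37 mm deep, 31 mm thick), front faces flush with the rails' −y face. The bottom of the first rung is 166 mm above the floor and each subsequent rung is 284 mm higher than the one below.

The chair is against the table's +x side, with their −y faces flush. The ladder is on top of the table, centred.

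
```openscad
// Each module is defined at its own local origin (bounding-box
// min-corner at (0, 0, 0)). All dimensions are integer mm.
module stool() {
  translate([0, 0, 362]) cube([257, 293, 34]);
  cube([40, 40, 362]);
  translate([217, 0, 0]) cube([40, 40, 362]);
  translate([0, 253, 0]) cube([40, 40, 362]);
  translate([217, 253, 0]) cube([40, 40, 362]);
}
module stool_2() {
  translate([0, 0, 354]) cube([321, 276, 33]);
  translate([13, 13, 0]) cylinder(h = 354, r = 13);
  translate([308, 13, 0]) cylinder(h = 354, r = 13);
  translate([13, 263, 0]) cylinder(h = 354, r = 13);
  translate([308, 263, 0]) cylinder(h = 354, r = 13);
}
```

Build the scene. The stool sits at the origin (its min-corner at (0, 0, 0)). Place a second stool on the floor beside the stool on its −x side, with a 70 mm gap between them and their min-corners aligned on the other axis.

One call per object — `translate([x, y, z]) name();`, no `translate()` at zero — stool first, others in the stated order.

stool();
translate([-391, 0, 0]) stool_2();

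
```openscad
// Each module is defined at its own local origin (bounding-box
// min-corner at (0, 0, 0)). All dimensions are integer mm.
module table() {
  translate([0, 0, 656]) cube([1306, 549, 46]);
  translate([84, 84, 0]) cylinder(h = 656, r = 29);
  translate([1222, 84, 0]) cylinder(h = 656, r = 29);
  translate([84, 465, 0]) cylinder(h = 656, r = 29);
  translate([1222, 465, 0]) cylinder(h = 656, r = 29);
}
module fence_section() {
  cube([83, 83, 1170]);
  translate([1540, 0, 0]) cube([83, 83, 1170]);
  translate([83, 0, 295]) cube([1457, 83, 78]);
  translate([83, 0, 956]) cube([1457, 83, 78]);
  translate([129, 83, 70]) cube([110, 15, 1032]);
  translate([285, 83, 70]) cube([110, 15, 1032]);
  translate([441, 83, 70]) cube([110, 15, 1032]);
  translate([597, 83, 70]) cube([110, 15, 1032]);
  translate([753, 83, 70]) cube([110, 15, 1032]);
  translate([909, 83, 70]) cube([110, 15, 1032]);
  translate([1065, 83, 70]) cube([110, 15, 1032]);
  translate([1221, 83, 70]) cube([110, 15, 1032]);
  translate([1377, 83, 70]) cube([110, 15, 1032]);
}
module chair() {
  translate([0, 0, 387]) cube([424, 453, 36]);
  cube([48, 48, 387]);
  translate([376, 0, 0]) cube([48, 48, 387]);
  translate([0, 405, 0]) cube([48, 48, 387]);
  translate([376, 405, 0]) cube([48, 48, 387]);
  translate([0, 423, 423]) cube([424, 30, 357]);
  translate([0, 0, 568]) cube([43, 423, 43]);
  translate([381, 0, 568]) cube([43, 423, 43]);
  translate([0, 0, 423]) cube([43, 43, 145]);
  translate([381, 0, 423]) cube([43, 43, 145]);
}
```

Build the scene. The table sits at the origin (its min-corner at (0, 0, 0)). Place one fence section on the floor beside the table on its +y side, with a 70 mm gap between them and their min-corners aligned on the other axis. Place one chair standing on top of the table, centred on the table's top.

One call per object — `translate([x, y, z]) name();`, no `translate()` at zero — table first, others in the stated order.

table();
translate([0, 619, 0]) fence_section();
translate([441, 48, 702]) chair();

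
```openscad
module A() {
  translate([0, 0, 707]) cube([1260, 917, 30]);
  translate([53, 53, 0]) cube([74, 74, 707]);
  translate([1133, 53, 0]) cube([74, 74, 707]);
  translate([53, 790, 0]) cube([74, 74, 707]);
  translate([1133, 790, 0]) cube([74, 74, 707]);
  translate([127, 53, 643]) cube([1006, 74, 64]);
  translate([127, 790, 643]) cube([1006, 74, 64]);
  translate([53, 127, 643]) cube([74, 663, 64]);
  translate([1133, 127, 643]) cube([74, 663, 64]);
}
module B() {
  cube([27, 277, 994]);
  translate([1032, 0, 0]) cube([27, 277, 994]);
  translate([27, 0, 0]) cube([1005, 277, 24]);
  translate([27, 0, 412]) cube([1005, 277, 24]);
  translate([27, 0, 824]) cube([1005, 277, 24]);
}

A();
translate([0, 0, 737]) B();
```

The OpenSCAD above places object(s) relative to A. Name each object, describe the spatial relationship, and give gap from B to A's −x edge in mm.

A is a table. B is a bookshelf. The bookshelf is on top of the table. The gap from the bookshelf to the table's −x edge is 0 mm.

The bookshelf's min-x is at 0; the table's min-x is 0; gap = 0 mm.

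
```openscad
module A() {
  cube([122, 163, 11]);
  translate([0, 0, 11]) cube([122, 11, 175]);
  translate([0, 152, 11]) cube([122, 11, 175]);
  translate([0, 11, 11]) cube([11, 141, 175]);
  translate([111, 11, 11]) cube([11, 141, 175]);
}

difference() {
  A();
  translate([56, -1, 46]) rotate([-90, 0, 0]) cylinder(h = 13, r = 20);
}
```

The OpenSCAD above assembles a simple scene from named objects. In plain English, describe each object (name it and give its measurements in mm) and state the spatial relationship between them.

A is an open-topped rectangular box: outside dimensions 122×163×186 mm, with a uniform wall and base thickness of 11 mm. The base is a full 122×163 slab on the floor; four walls sit on top of the base. The front and back walls (the −y and +y sides) span the full width; the two side walls fit between them.

The open box has a circular hole of radius 20 mm through its front wall, centred at (x = 56, z = 46).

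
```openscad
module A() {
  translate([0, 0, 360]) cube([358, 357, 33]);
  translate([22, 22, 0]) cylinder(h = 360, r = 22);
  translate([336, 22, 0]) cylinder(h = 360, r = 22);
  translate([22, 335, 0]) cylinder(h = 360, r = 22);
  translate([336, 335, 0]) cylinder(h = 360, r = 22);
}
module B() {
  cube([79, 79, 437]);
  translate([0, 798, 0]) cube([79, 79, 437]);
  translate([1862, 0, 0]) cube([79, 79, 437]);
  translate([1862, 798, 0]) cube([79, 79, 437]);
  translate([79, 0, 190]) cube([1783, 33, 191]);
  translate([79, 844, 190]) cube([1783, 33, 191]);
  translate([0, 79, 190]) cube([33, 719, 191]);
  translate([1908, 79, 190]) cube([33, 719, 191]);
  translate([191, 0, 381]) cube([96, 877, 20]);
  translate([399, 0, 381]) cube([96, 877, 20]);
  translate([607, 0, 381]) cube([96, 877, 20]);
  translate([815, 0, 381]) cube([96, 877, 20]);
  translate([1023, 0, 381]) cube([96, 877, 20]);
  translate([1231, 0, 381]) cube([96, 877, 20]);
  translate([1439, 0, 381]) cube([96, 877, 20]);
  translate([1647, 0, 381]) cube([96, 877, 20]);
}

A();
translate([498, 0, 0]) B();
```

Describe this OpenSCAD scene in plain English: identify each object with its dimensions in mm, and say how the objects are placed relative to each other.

A is a four-legged stool. The seat is 358×357 mm, 33 mm thick, top at z = 393 mm. It stands on four round legs, each 44 mm in diameter, from z = 0 to the seat underside, each leg's axis is inset half a diameter from the nearest pair of seat edges (so the leg's bounding box is flush with the corner).

B is a bed frame 1941 mm long (x) by 877 mm wide (y). Four 79×79 mm corner posts, 437 mm tall, at the corners of the footprint. Four rails of 33 mm thickness and 191 mm height run between adjacent posts with their undersides at z = 190 mm, their outer faces flush with the outside of the frame (the two x-running rails run between the posts' inner faces; the two y-running rails run between the posts' inner faces). 8 slats, each 96 mm wide (x) and 20 mm thick, lie across the top of the two x-running rails, running the full 877 mm width of the frame in y; the slats are evenly spaced along x between the inner faces of the end posts with equal gaps (rounded down to the nearest mm) at the −x end and between each pair — any rounding remainder accumulates at the +x end.

The bed frame is on the floor beside the stool on its +x side.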